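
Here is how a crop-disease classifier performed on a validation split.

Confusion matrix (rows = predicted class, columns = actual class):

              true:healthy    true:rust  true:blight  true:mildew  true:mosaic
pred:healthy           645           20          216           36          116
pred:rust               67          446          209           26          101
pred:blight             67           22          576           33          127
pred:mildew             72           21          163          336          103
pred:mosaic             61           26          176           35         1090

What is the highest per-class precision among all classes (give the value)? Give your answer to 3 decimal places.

0.785

Per-class precision (TP/(TP+FP)):
  healthy: TP=645, FP=20+216+36+116=388 → 645/1033 = 0.6244
  rust: TP=446, FP=67+209+26+101=403 → 446/849 = 0.5253
  blight: TP=576, FP=67+22+33+127=249 → 576/825 = 0.6982
  mildew: TP=336, FP=72+21+163+103=359 → 336/695 = 0.4835
  mosaic: TP=1090, FP=61+26+176+35=298 → 1090/1388 = 0.7853
Highest is class 'mosaic' with precision = 0.785.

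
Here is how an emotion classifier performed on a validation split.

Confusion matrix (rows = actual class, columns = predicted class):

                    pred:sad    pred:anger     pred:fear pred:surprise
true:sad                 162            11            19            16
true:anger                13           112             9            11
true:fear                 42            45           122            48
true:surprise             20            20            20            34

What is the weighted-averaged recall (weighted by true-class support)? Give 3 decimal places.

Per-class recall (TP/(TP+FN)):
  sad: TP=162, FN=11+19+16=46 → 162/208 = 0.7788
  anger: TP=112, FN=13+9+11=33 → 112/145 = 0.7724
  fear: TP=122, FN=42+45+48=135 → 122/257 = 0.4747
  surprise: TP=34, FN=20+20+20=60 → 34/94 = 0.3617
Weighted-recall = Σ (supportᵢ/N)·recallᵢ with N=704: (208/704)·0.7788 + (145/704)·0.7724 + (257/704)·0.4747 + (94/704)·0.3617 = 0.611

0.611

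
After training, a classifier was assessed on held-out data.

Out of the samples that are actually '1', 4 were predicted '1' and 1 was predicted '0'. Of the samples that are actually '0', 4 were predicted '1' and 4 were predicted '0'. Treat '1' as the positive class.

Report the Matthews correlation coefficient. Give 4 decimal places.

MCC = (TP·TN − FP·FN) / √((TP+FP)(TP+FN)(TN+FP)(TN+FN))
Numerator = 4·4 − 4·1 = 12
Denominator = √(8·5·8·5) = √1600 = 40.0000
MCC = 12 / 40.0000 = 0.3000

0.3000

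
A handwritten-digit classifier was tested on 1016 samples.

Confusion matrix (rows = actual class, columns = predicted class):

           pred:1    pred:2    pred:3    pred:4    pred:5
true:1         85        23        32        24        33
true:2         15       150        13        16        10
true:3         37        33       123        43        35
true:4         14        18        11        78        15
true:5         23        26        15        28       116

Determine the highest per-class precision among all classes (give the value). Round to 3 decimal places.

0.634

Per-class precision (TP/(TP+FP)):
  1: TP=85, FP=15+37+14+23=89 → 85/174 = 0.4885
  2: TP=150, FP=23+33+18+26=100 → 150/250 = 0.6000
  3: TP=123, FP=32+13+11+15=71 → 123/194 = 0.6340
  4: TP=78, FP=24+16+43+28=111 → 78/189 = 0.4127
  5: TP=116, FP=33+10+35+15=93 → 116/209 = 0.5550
Highest is class '3' with precision = 0.634.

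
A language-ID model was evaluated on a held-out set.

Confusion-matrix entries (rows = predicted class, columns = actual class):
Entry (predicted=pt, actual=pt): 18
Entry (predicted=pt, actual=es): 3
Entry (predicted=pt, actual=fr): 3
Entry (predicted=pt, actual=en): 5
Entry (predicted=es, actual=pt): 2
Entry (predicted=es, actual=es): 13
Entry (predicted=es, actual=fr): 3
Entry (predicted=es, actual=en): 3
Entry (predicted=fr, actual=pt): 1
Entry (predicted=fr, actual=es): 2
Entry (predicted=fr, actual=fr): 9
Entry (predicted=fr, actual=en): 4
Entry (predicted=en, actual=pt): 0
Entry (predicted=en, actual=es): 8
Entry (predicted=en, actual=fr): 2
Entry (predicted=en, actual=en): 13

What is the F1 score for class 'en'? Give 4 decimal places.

F1 score = 2·TP/(2·TP+FP+FN).
en: TP=13, FP=0+8+2=10, FN=5+3+4=12 → 26/48 = 0.54167

0.5417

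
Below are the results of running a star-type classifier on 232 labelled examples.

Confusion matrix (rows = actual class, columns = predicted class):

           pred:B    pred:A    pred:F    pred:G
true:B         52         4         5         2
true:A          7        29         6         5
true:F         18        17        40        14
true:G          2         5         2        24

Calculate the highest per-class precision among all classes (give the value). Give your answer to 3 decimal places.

Per-class precision (TP/(TP+FP)):
  B: TP=52, FP=7+18+2=27 → 52/79 = 0.6582
  A: TP=29, FP=4+17+5=26 → 29/55 = 0.5273
  F: TP=40, FP=5+6+2=13 → 40/53 = 0.7547
  G: TP=24, FP=2+5+14=21 → 24/45 = 0.5333
Highest is class 'F' with precision = 0.755.

0.755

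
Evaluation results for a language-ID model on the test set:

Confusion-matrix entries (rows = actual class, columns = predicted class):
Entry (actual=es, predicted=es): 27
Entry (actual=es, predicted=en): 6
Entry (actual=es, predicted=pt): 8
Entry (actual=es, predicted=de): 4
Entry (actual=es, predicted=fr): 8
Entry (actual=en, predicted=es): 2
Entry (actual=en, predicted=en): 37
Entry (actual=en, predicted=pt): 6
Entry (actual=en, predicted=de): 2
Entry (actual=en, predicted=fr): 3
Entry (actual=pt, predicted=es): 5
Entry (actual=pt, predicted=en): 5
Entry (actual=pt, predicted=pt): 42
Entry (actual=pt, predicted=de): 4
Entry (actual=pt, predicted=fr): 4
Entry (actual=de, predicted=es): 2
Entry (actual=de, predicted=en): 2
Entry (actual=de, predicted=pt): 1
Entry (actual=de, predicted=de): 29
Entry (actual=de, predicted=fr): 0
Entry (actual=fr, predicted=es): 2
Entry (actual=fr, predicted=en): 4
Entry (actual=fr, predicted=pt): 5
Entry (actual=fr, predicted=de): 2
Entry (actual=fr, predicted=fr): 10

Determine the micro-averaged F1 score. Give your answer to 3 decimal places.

0.659

Micro-averaging pools counts across classes: ΣTP=145, ΣFP=75, ΣFN=75.
Micro-F1 score = 2·TP/(2·TP+FP+FN) on pooled counts = 0.659 (equals overall accuracy in single-label multiclass).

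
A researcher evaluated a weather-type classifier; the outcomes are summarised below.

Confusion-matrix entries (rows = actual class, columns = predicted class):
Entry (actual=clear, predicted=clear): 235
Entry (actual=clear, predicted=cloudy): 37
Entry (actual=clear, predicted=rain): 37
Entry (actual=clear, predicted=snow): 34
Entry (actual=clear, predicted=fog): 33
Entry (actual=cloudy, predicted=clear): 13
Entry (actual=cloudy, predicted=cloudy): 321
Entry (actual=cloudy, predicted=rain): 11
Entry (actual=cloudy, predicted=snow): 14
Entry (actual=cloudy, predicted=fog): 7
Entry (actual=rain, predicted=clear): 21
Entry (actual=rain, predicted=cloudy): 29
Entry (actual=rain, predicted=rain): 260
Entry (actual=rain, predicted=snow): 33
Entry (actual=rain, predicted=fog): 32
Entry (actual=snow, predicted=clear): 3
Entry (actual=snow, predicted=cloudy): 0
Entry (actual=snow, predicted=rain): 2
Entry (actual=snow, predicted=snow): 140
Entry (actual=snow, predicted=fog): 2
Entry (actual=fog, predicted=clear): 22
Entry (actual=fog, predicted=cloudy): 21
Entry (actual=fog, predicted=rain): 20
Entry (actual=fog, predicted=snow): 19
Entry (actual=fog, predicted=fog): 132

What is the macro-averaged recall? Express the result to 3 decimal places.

Per-class recall (TP/(TP+FN)):
  clear: TP=235, FN=37+37+34+33=141 → 235/376 = 0.6250
  cloudy: TP=321, FN=13+11+14+7=45 → 321/366 = 0.8770
  rain: TP=260, FN=21+29+33+32=115 → 260/375 = 0.6933
  snow: TP=140, FN=3+0+2+2=7 → 140/147 = 0.9524
  fog: TP=132, FN=22+21+20+19=82 → 132/214 = 0.6168
Macro-recall = mean = (0.6250 + 0.8770 + 0.6933 + 0.9524 + 0.6168) / 5 = 0.753

0.753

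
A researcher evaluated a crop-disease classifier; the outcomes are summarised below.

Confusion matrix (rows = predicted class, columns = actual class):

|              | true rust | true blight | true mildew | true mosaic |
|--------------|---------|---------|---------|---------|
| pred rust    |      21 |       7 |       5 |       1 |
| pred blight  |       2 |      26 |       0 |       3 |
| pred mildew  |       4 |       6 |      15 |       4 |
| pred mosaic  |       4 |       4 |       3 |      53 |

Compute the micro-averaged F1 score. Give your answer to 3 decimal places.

0.728

Micro-averaging pools counts across classes: ΣTP=115, ΣFP=43, ΣFN=43.
Micro-F1 score = 2·TP/(2·TP+FP+FN) on pooled counts = 0.728 (equals overall accuracy in single-label multiclass).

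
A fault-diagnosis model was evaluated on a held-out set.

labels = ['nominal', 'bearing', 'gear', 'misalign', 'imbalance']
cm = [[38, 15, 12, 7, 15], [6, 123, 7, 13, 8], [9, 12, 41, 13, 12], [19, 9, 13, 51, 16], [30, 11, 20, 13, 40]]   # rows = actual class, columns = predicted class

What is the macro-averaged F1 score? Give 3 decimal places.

Per-class F1 score (2·TP/(2·TP+FP+FN)):
  nominal: TP=38, FP=6+9+19+30=64, FN=15+12+7+15=49 → 76/189 = 0.4021
  bearing: TP=123, FP=15+12+9+11=47, FN=6+7+13+8=34 → 246/327 = 0.7523
  gear: TP=41, FP=12+7+13+20=52, FN=9+12+13+12=46 → 82/180 = 0.4556
  misalign: TP=51, FP=7+13+13+13=46, FN=19+9+13+16=57 → 102/205 = 0.4976
  imbalance: TP=40, FP=15+8+12+16=51, FN=30+11+20+13=74 → 80/205 = 0.3902
Macro-F1 score = mean = (0.4021 + 0.7523 + 0.4556 + 0.4976 + 0.3902) / 5 = 0.500

0.500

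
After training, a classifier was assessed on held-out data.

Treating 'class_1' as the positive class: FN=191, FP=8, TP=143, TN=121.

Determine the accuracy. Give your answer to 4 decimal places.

Accuracy = (TP+TN)/N = (143+121)/463 = 0.5702

0.5702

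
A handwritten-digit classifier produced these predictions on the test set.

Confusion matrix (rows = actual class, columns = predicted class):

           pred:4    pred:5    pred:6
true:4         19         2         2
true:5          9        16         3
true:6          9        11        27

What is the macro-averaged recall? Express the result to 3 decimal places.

Per-class recall (TP/(TP+FN)):
  4: TP=19, FN=2+2=4 → 19/23 = 0.8261
  5: TP=16, FN=9+3=12 → 16/28 = 0.5714
  6: TP=27, FN=9+11=20 → 27/47 = 0.5745
Macro-recall = mean = (0.8261 + 0.5714 + 0.5745) / 3 = 0.657

0.657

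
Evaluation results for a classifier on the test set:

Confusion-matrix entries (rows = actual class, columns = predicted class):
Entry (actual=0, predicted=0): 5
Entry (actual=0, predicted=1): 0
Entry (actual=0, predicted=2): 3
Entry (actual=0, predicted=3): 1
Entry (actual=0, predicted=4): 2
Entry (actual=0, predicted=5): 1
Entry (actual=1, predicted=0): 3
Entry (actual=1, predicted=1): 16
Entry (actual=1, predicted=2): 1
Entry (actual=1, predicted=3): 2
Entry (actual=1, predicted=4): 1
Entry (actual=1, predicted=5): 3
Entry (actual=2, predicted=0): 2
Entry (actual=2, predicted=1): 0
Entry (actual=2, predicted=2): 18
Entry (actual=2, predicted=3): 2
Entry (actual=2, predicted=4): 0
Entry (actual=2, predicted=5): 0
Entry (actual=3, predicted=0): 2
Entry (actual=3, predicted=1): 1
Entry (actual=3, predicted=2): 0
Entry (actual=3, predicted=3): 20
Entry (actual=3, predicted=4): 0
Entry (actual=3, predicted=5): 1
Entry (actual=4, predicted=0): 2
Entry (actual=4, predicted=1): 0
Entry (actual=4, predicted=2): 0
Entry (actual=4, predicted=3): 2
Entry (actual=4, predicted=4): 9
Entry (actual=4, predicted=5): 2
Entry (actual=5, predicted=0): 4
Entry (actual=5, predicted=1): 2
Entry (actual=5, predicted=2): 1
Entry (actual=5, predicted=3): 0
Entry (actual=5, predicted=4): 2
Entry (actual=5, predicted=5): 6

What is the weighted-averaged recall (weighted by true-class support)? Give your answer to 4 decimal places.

0.6491

Per-class recall (TP/(TP+FN)):
  0: TP=5, FN=0+3+1+2+1=7 → 5/12 = 0.41667
  1: TP=16, FN=3+1+2+1+3=10 → 16/26 = 0.61538
  2: TP=18, FN=2+0+2+0+0=4 → 18/22 = 0.81818
  3: TP=20, FN=2+1+0+0+1=4 → 20/24 = 0.83333
  4: TP=9, FN=2+0+0+2+2=6 → 9/15 = 0.60000
  5: TP=6, FN=4+2+1+0+2=9 → 6/15 = 0.40000
Weighted-recall = Σ (supportᵢ/N)·recallᵢ with N=114: (12/114)·0.41667 + (26/114)·0.61538 + (22/114)·0.81818 + (24/114)·0.83333 + (15/114)·0.60000 + (15/114)·0.40000 = 0.6491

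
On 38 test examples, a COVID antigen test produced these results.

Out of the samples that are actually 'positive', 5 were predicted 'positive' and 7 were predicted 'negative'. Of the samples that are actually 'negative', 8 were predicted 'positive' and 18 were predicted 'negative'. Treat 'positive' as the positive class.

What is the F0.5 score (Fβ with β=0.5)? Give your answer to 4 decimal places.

0.3906

Fβ = (1+β²)·TP / ((1+β²)·TP + β²·FN + FP), with β²=1/4
= 1.25·5 / (1.25·5 + 0.25·7 + 8) = 0.3906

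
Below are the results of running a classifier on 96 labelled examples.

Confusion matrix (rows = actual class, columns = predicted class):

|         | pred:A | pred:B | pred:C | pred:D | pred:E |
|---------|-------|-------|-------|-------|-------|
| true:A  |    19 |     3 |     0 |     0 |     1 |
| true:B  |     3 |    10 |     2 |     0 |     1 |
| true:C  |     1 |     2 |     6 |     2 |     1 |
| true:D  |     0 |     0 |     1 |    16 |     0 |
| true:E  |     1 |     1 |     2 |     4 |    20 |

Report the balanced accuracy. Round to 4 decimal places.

0.7213

Balanced accuracy = mean of per-class recall.
  A: recall = 19/23 = 0.82609
  B: recall = 10/16 = 0.62500
  C: recall = 6/12 = 0.50000
  D: recall = 16/17 = 0.94118
  E: recall = 20/28 = 0.71429
Mean = (0.82609 + 0.62500 + 0.50000 + 0.94118 + 0.71429) / 5 = 0.7213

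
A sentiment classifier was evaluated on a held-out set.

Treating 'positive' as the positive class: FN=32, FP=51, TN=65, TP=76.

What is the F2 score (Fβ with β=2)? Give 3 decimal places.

Fβ = (1+β²)·TP / ((1+β²)·TP + β²·FN + FP), with β²=4
= 5·76 / (5·76 + 4·32 + 51) = 0.680

0.680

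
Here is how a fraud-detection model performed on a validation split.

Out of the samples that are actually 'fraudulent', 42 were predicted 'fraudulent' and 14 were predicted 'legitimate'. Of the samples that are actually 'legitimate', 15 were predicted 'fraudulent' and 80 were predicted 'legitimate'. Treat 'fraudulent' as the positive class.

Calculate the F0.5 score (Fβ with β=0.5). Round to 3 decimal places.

0.739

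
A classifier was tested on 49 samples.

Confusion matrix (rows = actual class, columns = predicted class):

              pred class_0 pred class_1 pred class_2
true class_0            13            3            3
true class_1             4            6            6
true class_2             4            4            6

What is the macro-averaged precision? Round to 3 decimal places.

Per-class precision (TP/(TP+FP)):
  class_0: TP=13, FP=4+4=8 → 13/21 = 0.6190
  class_1: TP=6, FP=3+4=7 → 6/13 = 0.4615
  class_2: TP=6, FP=3+6=9 → 6/15 = 0.4000
Macro-precision = mean = (0.6190 + 0.4615 + 0.4000) / 3 = 0.494

0.494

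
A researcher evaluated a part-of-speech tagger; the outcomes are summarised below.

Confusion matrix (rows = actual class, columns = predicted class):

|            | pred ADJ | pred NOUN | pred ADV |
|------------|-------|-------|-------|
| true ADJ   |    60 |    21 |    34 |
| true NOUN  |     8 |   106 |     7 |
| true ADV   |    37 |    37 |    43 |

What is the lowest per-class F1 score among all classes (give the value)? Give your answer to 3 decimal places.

0.428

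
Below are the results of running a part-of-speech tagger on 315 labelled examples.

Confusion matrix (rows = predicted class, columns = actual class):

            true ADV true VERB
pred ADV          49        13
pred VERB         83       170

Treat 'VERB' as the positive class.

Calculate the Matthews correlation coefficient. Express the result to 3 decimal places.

0.373

MCC = (TP·TN − FP·FN) / √((TP+FP)(TP+FN)(TN+FP)(TN+FN))
Numerator = 170·49 − 83·13 = 7251
Denominator = √(253·183·132·62) = √378911016 = 19465.6368
MCC = 7251 / 19465.6368 = 0.373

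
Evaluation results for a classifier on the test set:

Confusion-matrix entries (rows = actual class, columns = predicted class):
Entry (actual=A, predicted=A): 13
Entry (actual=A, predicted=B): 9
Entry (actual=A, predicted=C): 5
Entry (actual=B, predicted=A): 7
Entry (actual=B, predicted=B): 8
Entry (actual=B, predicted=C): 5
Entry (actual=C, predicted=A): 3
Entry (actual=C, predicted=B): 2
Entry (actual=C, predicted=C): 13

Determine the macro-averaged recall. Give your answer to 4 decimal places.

Per-class recall (TP/(TP+FN)):
  A: TP=13, FN=9+5=14 → 13/27 = 0.48148
  B: TP=8, FN=7+5=12 → 8/20 = 0.40000
  C: TP=13, FN=3+2=5 → 13/18 = 0.72222
Macro-recall = mean = (0.48148 + 0.40000 + 0.72222) / 3 = 0.5346

0.5346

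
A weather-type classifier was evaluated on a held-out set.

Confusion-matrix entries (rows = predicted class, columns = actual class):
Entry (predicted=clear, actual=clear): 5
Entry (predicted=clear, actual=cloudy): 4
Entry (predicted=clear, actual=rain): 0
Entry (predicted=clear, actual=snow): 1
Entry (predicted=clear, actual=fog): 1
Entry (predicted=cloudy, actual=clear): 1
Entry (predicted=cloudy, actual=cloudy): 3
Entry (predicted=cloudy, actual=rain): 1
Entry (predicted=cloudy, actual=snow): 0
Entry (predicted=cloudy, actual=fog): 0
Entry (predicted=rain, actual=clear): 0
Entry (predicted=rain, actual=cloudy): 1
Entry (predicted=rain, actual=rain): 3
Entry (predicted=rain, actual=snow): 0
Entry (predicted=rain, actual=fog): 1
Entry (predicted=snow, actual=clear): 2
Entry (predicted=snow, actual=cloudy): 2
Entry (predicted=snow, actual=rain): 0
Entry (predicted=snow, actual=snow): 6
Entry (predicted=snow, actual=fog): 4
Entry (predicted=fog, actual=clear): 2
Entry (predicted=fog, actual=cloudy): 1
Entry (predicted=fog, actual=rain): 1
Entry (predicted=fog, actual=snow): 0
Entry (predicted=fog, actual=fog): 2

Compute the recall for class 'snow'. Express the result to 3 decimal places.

Treat 'snow' as positive and all other classes as negative.
recall = TP/(TP+FN).
snow: TP=6, FN=1+0+0+0=1 → 6/7 = 0.8571

0.857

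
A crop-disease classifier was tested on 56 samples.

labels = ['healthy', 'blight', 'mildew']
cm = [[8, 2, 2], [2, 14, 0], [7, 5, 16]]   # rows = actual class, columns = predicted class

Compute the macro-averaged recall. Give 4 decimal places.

Per-class recall (TP/(TP+FN)):
  healthy: TP=8, FN=2+2=4 → 8/12 = 0.66667
  blight: TP=14, FN=2+0=2 → 14/16 = 0.87500
  mildew: TP=16, FN=7+5=12 → 16/28 = 0.57143
Macro-recall = mean = (0.66667 + 0.87500 + 0.57143) / 3 = 0.7044

0.7044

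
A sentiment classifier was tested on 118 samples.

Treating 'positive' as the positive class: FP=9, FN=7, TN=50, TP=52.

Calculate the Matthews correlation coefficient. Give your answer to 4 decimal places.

0.7292

MCC = (TP·TN − FP·FN) / √((TP+FP)(TP+FN)(TN+FP)(TN+FN))
Numerator = 52·50 − 9·7 = 2537
Denominator = √(61·59·59·57) = √12103437 = 3478.9994
MCC = 2537 / 3478.9994 = 0.7292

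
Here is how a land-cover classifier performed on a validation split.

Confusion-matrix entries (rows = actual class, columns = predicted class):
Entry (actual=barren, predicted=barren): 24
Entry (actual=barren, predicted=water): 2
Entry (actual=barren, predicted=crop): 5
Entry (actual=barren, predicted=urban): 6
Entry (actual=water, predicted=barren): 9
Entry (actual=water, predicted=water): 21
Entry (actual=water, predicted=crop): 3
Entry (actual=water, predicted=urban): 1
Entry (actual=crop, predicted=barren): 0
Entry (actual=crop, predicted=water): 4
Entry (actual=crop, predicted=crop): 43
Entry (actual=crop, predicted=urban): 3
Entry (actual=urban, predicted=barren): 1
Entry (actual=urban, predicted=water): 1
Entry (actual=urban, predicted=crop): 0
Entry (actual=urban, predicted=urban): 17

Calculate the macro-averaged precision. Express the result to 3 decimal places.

Per-class precision (TP/(TP+FP)):
  barren: TP=24, FP=9+0+1=10 → 24/34 = 0.7059
  water: TP=21, FP=2+4+1=7 → 21/28 = 0.7500
  crop: TP=43, FP=5+3+0=8 → 43/51 = 0.8431
  urban: TP=17, FP=6+1+3=10 → 17/27 = 0.6296
Macro-precision = mean = (0.7059 + 0.7500 + 0.8431 + 0.6296) / 4 = 0.732

0.732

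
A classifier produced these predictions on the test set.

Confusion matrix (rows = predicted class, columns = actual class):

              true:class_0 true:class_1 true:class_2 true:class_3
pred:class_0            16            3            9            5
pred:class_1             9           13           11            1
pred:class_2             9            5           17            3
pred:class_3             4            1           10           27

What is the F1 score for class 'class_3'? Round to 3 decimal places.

F1 score = 2·TP/(2·TP+FP+FN).
class_3: TP=27, FP=4+1+10=15, FN=5+1+3=9 → 54/78 = 0.6923

0.692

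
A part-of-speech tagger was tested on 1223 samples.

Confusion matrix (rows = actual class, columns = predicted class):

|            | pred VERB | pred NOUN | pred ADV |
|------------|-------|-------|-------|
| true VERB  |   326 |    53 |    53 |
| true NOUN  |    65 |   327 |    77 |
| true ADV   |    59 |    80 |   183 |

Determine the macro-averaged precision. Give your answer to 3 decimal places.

Per-class precision (TP/(TP+FP)):
  VERB: TP=326, FP=65+59=124 → 326/450 = 0.7244
  NOUN: TP=327, FP=53+80=133 → 327/460 = 0.7109
  ADV: TP=183, FP=53+77=130 → 183/313 = 0.5847
Macro-precision = mean = (0.7244 + 0.7109 + 0.5847) / 3 = 0.673

0.673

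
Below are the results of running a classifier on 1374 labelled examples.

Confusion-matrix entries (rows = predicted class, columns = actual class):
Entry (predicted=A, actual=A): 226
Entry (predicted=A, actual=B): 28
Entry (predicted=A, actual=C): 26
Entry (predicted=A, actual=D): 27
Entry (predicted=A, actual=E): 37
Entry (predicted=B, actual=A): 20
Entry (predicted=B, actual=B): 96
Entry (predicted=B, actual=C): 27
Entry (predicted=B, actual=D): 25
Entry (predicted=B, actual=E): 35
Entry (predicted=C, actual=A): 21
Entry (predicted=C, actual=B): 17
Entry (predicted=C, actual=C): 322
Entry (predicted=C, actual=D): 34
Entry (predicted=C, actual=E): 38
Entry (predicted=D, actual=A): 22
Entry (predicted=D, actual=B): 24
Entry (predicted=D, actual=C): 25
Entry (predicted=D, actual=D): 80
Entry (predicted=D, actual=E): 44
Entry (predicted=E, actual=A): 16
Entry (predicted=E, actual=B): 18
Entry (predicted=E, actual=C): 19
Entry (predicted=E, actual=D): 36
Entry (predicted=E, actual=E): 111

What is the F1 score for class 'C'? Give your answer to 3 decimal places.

One-vs-rest for 'C': TP = diagonal; FP = other classes predicted 'C'; FN = 'C' predicted as other.
F1 score = 2·TP/(2·TP+FP+FN).
C: TP=322, FP=21+17+34+38=110, FN=26+27+25+19=97 → 644/851 = 0.7568

0.757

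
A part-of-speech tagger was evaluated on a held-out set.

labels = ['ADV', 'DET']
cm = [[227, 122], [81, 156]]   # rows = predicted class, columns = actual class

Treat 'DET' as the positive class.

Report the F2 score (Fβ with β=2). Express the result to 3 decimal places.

Fβ = (1+β²)·TP / ((1+β²)·TP + β²·FN + FP), with β²=4
= 5·156 / (5·156 + 4·122 + 81) = 0.578

0.578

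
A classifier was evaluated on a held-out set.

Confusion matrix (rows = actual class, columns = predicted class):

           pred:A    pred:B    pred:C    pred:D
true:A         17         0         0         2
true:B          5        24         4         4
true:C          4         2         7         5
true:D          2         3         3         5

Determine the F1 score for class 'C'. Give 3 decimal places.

0.438

One-vs-rest for 'C': TP = diagonal; FP = other classes predicted 'C'; FN = 'C' predicted as other.
F1 score = 2·TP/(2·TP+FP+FN).
C: TP=7, FP=0+4+3=7, FN=4+2+5=11 → 14/32 = 0.4375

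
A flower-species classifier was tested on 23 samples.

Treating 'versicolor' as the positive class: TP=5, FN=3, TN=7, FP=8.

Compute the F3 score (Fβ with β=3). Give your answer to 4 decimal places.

Fβ = (1+β²)·TP / ((1+β²)·TP + β²·FN + FP), with β²=9
= 10·5 / (10·5 + 9·3 + 8) = 0.5882

0.5882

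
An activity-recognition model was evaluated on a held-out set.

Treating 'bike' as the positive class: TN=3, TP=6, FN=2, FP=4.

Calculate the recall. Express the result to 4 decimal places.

Recall = TP/(TP+FN) = 6/(6+2) = 6/8 = 0.7500

0.7500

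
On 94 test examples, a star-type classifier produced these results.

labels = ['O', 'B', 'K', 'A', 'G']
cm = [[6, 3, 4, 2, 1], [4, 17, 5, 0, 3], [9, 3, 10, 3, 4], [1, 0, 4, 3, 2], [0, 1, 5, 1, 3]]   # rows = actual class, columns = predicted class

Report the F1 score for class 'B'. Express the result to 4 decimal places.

Treat 'B' as positive and all other classes as negative.
F1 score = 2·TP/(2·TP+FP+FN).
B: TP=17, FP=3+3+0+1=7, FN=4+5+0+3=12 → 34/53 = 0.64151

0.6415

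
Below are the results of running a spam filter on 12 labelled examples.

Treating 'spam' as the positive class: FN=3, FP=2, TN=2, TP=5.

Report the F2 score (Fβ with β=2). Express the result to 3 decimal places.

Fβ = (1+β²)·TP / ((1+β²)·TP + β²·FN + FP), with β²=4
= 5·5 / (5·5 + 4·3 + 2) = 0.641

0.641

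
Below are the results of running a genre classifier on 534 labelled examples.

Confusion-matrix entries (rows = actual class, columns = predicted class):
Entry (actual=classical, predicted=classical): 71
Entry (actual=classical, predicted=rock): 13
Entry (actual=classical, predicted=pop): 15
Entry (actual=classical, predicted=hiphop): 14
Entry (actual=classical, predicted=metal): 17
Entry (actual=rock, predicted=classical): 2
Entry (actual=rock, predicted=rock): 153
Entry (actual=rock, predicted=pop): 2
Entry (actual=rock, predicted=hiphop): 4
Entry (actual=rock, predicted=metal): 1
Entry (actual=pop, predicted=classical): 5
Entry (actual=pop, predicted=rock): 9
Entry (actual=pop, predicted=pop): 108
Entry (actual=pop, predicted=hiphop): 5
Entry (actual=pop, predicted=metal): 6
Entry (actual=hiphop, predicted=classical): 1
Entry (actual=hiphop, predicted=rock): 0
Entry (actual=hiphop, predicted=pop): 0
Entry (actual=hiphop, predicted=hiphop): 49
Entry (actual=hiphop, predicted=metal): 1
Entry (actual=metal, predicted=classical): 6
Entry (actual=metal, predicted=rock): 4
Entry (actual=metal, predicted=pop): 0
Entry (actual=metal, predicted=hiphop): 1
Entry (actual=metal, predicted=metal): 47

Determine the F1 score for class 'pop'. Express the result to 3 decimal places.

0.837

F1 score = 2·TP/(2·TP+FP+FN).
pop: TP=108, FP=15+2+0+0=17, FN=5+9+5+6=25 → 216/258 = 0.8372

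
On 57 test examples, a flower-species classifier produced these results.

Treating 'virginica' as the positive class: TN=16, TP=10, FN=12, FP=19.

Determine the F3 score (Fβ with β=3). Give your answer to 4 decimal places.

0.4405

Fβ = (1+β²)·TP / ((1+β²)·TP + β²·FN + FP), with β²=9
= 10·10 / (10·10 + 9·12 + 19) = 0.4405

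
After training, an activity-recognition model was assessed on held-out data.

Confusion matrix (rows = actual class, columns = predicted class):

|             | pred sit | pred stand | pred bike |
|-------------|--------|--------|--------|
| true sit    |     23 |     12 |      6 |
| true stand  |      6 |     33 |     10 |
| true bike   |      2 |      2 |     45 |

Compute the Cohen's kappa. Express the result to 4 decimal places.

0.5860

Observed agreement pₒ = trace/N = 101/139 = 0.72662
Expected agreement pₑ = Σ (rowᵢ·colᵢ)/N² = (41·31 + 49·47 + 49·61)/139² = 0.33968
κ = (pₒ − pₑ)/(1 − pₑ) = (0.72662 − 0.33968)/(1 − 0.33968) = 0.5860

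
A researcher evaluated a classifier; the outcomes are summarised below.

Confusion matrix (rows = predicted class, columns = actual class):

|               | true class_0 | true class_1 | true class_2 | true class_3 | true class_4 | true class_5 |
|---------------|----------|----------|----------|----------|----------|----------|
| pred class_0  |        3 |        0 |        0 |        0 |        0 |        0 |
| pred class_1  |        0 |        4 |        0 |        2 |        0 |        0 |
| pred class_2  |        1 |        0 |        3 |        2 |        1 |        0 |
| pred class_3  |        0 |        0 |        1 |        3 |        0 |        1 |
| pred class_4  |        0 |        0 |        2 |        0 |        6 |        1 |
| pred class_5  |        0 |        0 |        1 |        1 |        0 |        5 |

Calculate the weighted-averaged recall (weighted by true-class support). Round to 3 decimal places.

Per-class recall (TP/(TP+FN)):
  class_0: TP=3, FN=0+1+0+0+0=1 → 3/4 = 0.7500
  class_1: TP=4, FN=0+0+0+0+0=0 → 4/4 = 1.0000
  class_2: TP=3, FN=0+0+1+2+1=4 → 3/7 = 0.4286
  class_3: TP=3, FN=0+2+2+0+1=5 → 3/8 = 0.3750
  class_4: TP=6, FN=0+0+1+0+0=1 → 6/7 = 0.8571
  class_5: TP=5, FN=0+0+0+1+1=2 → 5/7 = 0.7143
Weighted-recall = Σ (supportᵢ/N)·recallᵢ with N=37: (4/37)·0.7500 + (4/37)·1.0000 + (7/37)·0.4286 + (8/37)·0.3750 + (7/37)·0.8571 + (7/37)·0.7143 = 0.649

0.649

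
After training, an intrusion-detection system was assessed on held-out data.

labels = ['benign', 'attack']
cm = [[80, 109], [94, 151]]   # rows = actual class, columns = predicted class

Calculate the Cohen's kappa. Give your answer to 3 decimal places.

Observed agreement pₒ = trace/N = 231/434 = 0.5323
Expected agreement pₑ = Σ (rowᵢ·colᵢ)/N² = (189·174 + 245·260)/434² = 0.5128
κ = (pₒ − pₑ)/(1 − pₑ) = (0.5323 − 0.5128)/(1 − 0.5128) = 0.040

0.040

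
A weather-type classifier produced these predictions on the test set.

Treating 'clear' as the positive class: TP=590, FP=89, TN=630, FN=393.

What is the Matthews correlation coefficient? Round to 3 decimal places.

MCC = (TP·TN − FP·FN) / √((TP+FP)(TP+FN)(TN+FP)(TN+FN))
Numerator = 590·630 − 89·393 = 336723
Denominator = √(679·983·719·1023) = √490939319409 = 700670.6212
MCC = 336723 / 700670.6212 = 0.481

0.481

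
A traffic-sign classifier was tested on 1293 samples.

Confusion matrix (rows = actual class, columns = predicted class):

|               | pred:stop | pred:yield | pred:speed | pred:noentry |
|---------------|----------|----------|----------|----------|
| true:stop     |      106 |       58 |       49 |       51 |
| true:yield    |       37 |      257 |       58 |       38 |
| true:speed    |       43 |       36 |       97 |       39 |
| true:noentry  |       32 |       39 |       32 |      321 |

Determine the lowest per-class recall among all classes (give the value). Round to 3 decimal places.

0.402

Per-class recall (TP/(TP+FN)):
  stop: TP=106, FN=58+49+51=158 → 106/264 = 0.4015
  yield: TP=257, FN=37+58+38=133 → 257/390 = 0.6590
  speed: TP=97, FN=43+36+39=118 → 97/215 = 0.4512
  noentry: TP=321, FN=32+39+32=103 → 321/424 = 0.7571
Lowest is class 'stop' with recall = 0.402.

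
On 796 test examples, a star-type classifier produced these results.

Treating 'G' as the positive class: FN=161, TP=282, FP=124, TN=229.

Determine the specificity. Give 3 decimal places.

Specificity = TN/(TN+FP) = 229/(229+124) = 0.649

0.649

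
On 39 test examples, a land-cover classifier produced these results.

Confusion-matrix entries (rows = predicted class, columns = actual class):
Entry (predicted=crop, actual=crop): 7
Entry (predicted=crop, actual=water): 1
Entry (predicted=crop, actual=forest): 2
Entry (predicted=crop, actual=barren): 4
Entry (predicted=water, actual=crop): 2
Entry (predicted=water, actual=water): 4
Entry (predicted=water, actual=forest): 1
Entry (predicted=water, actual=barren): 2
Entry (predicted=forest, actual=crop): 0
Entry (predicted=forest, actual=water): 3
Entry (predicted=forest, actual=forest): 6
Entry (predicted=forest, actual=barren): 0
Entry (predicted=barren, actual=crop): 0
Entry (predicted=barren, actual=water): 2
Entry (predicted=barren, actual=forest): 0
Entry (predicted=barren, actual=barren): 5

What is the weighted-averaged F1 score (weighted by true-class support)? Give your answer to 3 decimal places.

Per-class F1 score (2·TP/(2·TP+FP+FN)):
  crop: TP=7, FP=1+2+4=7, FN=2+0+0=2 → 14/23 = 0.6087
  water: TP=4, FP=2+1+2=5, FN=1+3+2=6 → 8/19 = 0.4211
  forest: TP=6, FP=0+3+0=3, FN=2+1+0=3 → 12/18 = 0.6667
  barren: TP=5, FP=0+2+0=2, FN=4+2+0=6 → 10/18 = 0.5556
Weighted-F1 score = Σ (supportᵢ/N)·F1 scoreᵢ with N=39: (9/39)·0.6087 + (10/39)·0.4211 + (9/39)·0.6667 + (11/39)·0.5556 = 0.559

0.559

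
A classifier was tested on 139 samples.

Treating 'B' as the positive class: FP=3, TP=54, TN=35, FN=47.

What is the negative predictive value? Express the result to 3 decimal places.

NPV = TN/(TN+FN) = 35/(35+47) = 0.427

0.427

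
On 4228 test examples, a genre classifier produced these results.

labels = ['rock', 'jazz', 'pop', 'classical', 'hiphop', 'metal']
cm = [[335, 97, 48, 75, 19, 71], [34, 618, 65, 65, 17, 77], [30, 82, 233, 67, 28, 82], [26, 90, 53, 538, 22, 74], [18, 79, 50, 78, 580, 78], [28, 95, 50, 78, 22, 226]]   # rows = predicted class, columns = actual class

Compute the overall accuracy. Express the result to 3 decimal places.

0.598

Accuracy = trace / total = (335+618+233+538+580+226=2530) / 4228 = 2530/4228 = 0.598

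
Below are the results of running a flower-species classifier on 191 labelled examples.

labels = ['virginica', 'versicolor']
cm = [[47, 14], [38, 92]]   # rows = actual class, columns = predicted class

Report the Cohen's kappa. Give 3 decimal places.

Observed agreement pₒ = trace/N = 139/191 = 0.7277
Expected agreement pₑ = Σ (rowᵢ·colᵢ)/N² = (61·85 + 130·106)/191² = 0.5199
κ = (pₒ − pₑ)/(1 − pₑ) = (0.7277 − 0.5199)/(1 − 0.5199) = 0.433

0.433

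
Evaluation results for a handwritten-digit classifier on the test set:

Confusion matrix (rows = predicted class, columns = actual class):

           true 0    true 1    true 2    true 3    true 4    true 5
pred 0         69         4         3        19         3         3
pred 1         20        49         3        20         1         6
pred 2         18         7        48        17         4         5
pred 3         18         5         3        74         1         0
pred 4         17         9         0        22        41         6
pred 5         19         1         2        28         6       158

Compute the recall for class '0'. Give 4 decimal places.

0.4286

recall = TP/(TP+FN).
0: TP=69, FN=20+18+18+17+19=92 → 69/161 = 0.42857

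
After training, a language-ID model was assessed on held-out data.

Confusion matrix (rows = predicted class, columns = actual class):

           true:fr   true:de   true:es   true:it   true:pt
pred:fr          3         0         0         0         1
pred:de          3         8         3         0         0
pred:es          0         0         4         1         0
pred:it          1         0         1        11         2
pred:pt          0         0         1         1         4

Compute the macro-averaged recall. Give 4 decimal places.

0.6581

Per-class recall (TP/(TP+FN)):
  fr: TP=3, FN=3+0+1+0=4 → 3/7 = 0.42857
  de: TP=8, FN=0+0+0+0=0 → 8/8 = 1.00000
  es: TP=4, FN=0+3+1+1=5 → 4/9 = 0.44444
  it: TP=11, FN=0+0+1+1=2 → 11/13 = 0.84615
  pt: TP=4, FN=1+0+0+2=3 → 4/7 = 0.57143
Macro-recall = mean = (0.42857 + 1.00000 + 0.44444 + 0.84615 + 0.57143) / 5 = 0.6581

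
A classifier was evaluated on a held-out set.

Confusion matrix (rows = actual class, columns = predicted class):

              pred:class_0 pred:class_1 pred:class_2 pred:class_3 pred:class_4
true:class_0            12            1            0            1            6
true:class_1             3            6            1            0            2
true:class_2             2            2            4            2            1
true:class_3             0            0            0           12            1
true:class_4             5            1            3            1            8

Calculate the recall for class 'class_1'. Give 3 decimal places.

Treat 'class_1' as positive and all other classes as negative.
recall = TP/(TP+FN).
class_1: TP=6, FN=3+1+0+2=6 → 6/12 = 0.5000

0.500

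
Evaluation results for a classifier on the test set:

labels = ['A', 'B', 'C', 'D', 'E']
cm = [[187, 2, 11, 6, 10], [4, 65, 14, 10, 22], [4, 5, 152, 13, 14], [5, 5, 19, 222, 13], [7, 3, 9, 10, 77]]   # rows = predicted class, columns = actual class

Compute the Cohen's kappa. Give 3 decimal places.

0.731

Observed agreement pₒ = trace/N = 703/889 = 0.7908
Expected agreement pₑ = Σ (rowᵢ·colᵢ)/N² = (207·216 + 80·115 + 205·188 + 261·264 + 136·106)/889² = 0.2224
κ = (pₒ − pₑ)/(1 − pₑ) = (0.7908 − 0.2224)/(1 − 0.2224) = 0.731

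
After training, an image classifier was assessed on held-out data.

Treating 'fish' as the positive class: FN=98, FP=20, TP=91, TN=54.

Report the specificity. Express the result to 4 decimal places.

0.7297

Specificity = TN/(TN+FP) = 54/(54+20) = 0.7297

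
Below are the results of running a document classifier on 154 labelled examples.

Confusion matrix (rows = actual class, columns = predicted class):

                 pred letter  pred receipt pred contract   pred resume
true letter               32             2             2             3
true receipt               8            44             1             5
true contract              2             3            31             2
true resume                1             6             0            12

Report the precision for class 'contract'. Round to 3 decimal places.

0.912

One-vs-rest for 'contract': TP = diagonal; FP = other classes predicted 'contract'; FN = 'contract' predicted as other.
precision = TP/(TP+FP).
contract: TP=31, FP=2+1+0=3 → 31/34 = 0.9118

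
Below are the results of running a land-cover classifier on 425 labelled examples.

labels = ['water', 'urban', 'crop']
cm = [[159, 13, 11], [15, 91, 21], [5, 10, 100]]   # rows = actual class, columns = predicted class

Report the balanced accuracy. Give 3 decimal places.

Balanced accuracy = mean of per-class recall.
  water: recall = 159/183 = 0.8689
  urban: recall = 91/127 = 0.7165
  crop: recall = 100/115 = 0.8696
Mean = (0.8689 + 0.7165 + 0.8696) / 3 = 0.818

0.818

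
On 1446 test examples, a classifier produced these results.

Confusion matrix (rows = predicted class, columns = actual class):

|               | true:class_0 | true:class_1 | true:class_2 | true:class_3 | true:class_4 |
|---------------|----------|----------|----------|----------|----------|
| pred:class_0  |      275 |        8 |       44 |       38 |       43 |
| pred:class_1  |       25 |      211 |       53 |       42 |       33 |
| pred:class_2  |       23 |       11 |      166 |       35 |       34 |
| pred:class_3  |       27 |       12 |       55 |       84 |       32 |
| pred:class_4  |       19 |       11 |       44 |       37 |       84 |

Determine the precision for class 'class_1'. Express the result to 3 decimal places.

0.580

Treat 'class_1' as positive and all other classes as negative.
precision = TP/(TP+FP).
class_1: TP=211, FP=25+53+42+33=153 → 211/364 = 0.5797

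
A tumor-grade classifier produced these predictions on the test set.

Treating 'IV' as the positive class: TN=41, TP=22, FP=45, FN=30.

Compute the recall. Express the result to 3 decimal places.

Recall = TP/(TP+FN) = 22/(22+30) = 22/52 = 0.423

0.423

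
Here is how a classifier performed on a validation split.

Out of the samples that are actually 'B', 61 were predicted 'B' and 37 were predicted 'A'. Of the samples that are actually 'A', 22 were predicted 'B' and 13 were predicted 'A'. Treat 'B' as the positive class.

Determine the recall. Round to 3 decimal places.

0.622

Recall = TP/(TP+FN) = 61/(61+37) = 61/98 = 0.622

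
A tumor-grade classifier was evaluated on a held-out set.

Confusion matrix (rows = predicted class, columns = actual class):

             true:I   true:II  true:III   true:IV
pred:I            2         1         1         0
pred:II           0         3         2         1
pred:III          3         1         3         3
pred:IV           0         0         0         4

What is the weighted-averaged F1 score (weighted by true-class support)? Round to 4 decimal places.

0.5222

Per-class F1 score (2·TP/(2·TP+FP+FN)):
  I: TP=2, FP=1+1+0=2, FN=0+3+0=3 → 4/9 = 0.44444
  II: TP=3, FP=0+2+1=3, FN=1+1+0=2 → 6/11 = 0.54545
  III: TP=3, FP=3+1+3=7, FN=1+2+0=3 → 6/16 = 0.37500
  IV: TP=4, FP=0+0+0=0, FN=0+1+3=4 → 8/12 = 0.66667
Weighted-F1 score = Σ (supportᵢ/N)·F1 scoreᵢ with N=24: (5/24)·0.44444 + (5/24)·0.54545 + (6/24)·0.37500 + (8/24)·0.66667 = 0.5222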